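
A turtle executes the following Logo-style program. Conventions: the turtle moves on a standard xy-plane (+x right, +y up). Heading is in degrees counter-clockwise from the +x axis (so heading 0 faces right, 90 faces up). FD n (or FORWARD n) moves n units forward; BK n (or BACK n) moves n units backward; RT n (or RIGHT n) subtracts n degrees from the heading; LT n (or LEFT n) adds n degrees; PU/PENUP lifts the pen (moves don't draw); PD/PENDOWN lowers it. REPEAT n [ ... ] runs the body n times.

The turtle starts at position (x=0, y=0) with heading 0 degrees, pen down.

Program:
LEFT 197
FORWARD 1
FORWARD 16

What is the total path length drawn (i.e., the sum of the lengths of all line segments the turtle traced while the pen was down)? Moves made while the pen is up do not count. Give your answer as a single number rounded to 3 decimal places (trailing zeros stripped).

Executing turtle program step by step:
Start: pos=(0,0), heading=0, pen down
LT 197: heading 0 -> 197
FD 1: (0,0) -> (-0.956,-0.292) [heading=197, draw]
FD 16: (-0.956,-0.292) -> (-16.257,-4.97) [heading=197, draw]
Final: pos=(-16.257,-4.97), heading=197, 2 segment(s) drawn

Segment lengths:
  seg 1: (0,0) -> (-0.956,-0.292), length = 1
  seg 2: (-0.956,-0.292) -> (-16.257,-4.97), length = 16
Total = 17

Answer: 17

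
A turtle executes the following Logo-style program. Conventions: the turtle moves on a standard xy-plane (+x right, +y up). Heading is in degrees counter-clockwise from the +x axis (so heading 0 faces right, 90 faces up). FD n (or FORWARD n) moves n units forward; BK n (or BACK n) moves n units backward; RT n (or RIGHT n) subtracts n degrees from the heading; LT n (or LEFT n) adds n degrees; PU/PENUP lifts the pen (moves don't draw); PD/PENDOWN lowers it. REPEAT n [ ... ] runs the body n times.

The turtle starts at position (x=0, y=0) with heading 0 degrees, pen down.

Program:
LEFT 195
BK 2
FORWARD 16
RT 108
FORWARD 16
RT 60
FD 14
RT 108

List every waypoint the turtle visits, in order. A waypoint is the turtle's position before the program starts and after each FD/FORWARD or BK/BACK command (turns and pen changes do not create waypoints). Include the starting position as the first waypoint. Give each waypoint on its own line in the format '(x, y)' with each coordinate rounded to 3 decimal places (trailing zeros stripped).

Answer: (0, 0)
(1.932, 0.518)
(-13.523, -3.623)
(-12.686, 12.355)
(-0.211, 18.71)

Derivation:
Executing turtle program step by step:
Start: pos=(0,0), heading=0, pen down
LT 195: heading 0 -> 195
BK 2: (0,0) -> (1.932,0.518) [heading=195, draw]
FD 16: (1.932,0.518) -> (-13.523,-3.623) [heading=195, draw]
RT 108: heading 195 -> 87
FD 16: (-13.523,-3.623) -> (-12.686,12.355) [heading=87, draw]
RT 60: heading 87 -> 27
FD 14: (-12.686,12.355) -> (-0.211,18.71) [heading=27, draw]
RT 108: heading 27 -> 279
Final: pos=(-0.211,18.71), heading=279, 4 segment(s) drawn
Waypoints (5 total):
(0, 0)
(1.932, 0.518)
(-13.523, -3.623)
(-12.686, 12.355)
(-0.211, 18.71)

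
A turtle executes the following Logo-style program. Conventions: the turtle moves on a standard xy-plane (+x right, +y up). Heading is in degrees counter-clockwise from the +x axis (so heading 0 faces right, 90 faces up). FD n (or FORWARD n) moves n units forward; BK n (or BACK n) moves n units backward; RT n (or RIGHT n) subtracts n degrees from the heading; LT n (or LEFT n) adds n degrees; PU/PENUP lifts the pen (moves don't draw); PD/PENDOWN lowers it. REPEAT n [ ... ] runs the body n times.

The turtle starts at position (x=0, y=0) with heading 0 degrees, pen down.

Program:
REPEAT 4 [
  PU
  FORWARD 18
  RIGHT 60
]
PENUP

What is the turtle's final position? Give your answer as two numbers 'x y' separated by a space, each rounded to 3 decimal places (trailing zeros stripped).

Executing turtle program step by step:
Start: pos=(0,0), heading=0, pen down
REPEAT 4 [
  -- iteration 1/4 --
  PU: pen up
  FD 18: (0,0) -> (18,0) [heading=0, move]
  RT 60: heading 0 -> 300
  -- iteration 2/4 --
  PU: pen up
  FD 18: (18,0) -> (27,-15.588) [heading=300, move]
  RT 60: heading 300 -> 240
  -- iteration 3/4 --
  PU: pen up
  FD 18: (27,-15.588) -> (18,-31.177) [heading=240, move]
  RT 60: heading 240 -> 180
  -- iteration 4/4 --
  PU: pen up
  FD 18: (18,-31.177) -> (0,-31.177) [heading=180, move]
  RT 60: heading 180 -> 120
]
PU: pen up
Final: pos=(0,-31.177), heading=120, 0 segment(s) drawn

Answer: 0 -31.177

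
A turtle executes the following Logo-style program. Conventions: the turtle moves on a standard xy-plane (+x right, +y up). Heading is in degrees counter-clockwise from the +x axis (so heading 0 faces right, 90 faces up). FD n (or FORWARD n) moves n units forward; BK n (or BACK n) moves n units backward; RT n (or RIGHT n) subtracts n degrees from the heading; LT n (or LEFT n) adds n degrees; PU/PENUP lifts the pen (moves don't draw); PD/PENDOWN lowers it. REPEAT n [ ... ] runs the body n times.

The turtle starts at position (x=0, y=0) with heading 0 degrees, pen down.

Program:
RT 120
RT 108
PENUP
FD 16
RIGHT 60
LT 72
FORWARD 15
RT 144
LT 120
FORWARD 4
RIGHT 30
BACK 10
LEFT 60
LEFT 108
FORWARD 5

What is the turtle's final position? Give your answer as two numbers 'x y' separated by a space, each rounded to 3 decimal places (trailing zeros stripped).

Answer: -25.881 9.28

Derivation:
Executing turtle program step by step:
Start: pos=(0,0), heading=0, pen down
RT 120: heading 0 -> 240
RT 108: heading 240 -> 132
PU: pen up
FD 16: (0,0) -> (-10.706,11.89) [heading=132, move]
RT 60: heading 132 -> 72
LT 72: heading 72 -> 144
FD 15: (-10.706,11.89) -> (-22.841,20.707) [heading=144, move]
RT 144: heading 144 -> 0
LT 120: heading 0 -> 120
FD 4: (-22.841,20.707) -> (-24.841,24.171) [heading=120, move]
RT 30: heading 120 -> 90
BK 10: (-24.841,24.171) -> (-24.841,14.171) [heading=90, move]
LT 60: heading 90 -> 150
LT 108: heading 150 -> 258
FD 5: (-24.841,14.171) -> (-25.881,9.28) [heading=258, move]
Final: pos=(-25.881,9.28), heading=258, 0 segment(s) drawn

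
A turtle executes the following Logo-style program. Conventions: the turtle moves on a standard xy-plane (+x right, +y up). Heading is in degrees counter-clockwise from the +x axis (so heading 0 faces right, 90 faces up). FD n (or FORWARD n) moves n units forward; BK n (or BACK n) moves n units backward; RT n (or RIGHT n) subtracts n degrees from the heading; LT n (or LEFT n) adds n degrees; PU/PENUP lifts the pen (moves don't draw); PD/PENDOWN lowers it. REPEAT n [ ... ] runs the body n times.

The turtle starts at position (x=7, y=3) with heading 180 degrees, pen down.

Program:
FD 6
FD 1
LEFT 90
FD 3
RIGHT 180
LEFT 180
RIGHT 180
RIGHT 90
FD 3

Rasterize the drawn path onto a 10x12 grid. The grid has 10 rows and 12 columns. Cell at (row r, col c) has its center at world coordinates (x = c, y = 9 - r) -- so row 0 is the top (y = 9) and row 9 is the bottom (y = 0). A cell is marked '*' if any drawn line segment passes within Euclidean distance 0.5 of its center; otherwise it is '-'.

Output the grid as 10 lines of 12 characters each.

Answer: ------------
------------
------------
------------
------------
------------
********----
*-----------
*-----------
****--------

Derivation:
Segment 0: (7,3) -> (1,3)
Segment 1: (1,3) -> (0,3)
Segment 2: (0,3) -> (-0,0)
Segment 3: (-0,0) -> (3,0)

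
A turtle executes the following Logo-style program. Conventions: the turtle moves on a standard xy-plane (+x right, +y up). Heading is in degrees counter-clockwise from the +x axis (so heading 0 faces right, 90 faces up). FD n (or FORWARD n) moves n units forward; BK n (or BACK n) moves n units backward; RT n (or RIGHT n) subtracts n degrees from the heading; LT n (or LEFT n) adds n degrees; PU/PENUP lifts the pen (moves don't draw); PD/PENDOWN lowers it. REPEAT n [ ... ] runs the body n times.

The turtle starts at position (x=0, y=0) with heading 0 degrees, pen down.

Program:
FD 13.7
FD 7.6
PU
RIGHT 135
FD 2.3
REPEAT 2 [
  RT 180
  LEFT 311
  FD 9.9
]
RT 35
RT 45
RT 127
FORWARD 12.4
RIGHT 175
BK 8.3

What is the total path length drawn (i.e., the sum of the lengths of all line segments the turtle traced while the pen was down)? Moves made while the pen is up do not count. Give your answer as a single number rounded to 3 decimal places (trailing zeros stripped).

Answer: 21.3

Derivation:
Executing turtle program step by step:
Start: pos=(0,0), heading=0, pen down
FD 13.7: (0,0) -> (13.7,0) [heading=0, draw]
FD 7.6: (13.7,0) -> (21.3,0) [heading=0, draw]
PU: pen up
RT 135: heading 0 -> 225
FD 2.3: (21.3,0) -> (19.674,-1.626) [heading=225, move]
REPEAT 2 [
  -- iteration 1/2 --
  RT 180: heading 225 -> 45
  LT 311: heading 45 -> 356
  FD 9.9: (19.674,-1.626) -> (29.55,-2.317) [heading=356, move]
  -- iteration 2/2 --
  RT 180: heading 356 -> 176
  LT 311: heading 176 -> 127
  FD 9.9: (29.55,-2.317) -> (23.592,5.59) [heading=127, move]
]
RT 35: heading 127 -> 92
RT 45: heading 92 -> 47
RT 127: heading 47 -> 280
FD 12.4: (23.592,5.59) -> (25.745,-6.622) [heading=280, move]
RT 175: heading 280 -> 105
BK 8.3: (25.745,-6.622) -> (27.893,-14.639) [heading=105, move]
Final: pos=(27.893,-14.639), heading=105, 2 segment(s) drawn

Segment lengths:
  seg 1: (0,0) -> (13.7,0), length = 13.7
  seg 2: (13.7,0) -> (21.3,0), length = 7.6
Total = 21.3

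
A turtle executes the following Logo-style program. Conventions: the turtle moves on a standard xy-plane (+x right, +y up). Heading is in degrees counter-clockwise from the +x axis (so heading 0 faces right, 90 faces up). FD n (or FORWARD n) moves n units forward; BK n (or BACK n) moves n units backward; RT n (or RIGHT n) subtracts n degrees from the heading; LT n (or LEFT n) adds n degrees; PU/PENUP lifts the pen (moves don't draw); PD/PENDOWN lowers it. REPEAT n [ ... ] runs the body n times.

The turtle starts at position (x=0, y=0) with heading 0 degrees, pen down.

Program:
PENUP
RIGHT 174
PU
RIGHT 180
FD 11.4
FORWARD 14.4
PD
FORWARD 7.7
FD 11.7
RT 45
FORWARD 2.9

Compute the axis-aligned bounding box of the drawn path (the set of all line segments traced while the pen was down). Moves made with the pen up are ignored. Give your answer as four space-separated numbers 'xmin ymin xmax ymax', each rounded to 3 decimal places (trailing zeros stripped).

Executing turtle program step by step:
Start: pos=(0,0), heading=0, pen down
PU: pen up
RT 174: heading 0 -> 186
PU: pen up
RT 180: heading 186 -> 6
FD 11.4: (0,0) -> (11.338,1.192) [heading=6, move]
FD 14.4: (11.338,1.192) -> (25.659,2.697) [heading=6, move]
PD: pen down
FD 7.7: (25.659,2.697) -> (33.316,3.502) [heading=6, draw]
FD 11.7: (33.316,3.502) -> (44.952,4.725) [heading=6, draw]
RT 45: heading 6 -> 321
FD 2.9: (44.952,4.725) -> (47.206,2.9) [heading=321, draw]
Final: pos=(47.206,2.9), heading=321, 3 segment(s) drawn

Segment endpoints: x in {25.659, 33.316, 44.952, 47.206}, y in {2.697, 2.9, 3.502, 4.725}
xmin=25.659, ymin=2.697, xmax=47.206, ymax=4.725

Answer: 25.659 2.697 47.206 4.725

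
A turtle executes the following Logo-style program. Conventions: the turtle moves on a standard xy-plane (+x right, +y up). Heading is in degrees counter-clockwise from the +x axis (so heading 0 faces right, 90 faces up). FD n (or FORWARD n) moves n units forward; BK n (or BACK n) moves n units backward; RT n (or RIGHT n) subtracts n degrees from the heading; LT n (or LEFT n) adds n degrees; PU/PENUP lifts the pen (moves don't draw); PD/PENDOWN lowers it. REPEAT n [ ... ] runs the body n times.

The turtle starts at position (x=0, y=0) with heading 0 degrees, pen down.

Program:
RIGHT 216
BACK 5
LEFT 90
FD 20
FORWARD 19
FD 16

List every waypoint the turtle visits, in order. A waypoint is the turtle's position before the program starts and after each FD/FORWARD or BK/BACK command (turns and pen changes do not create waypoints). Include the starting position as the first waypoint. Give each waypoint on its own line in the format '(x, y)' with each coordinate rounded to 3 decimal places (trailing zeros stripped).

Executing turtle program step by step:
Start: pos=(0,0), heading=0, pen down
RT 216: heading 0 -> 144
BK 5: (0,0) -> (4.045,-2.939) [heading=144, draw]
LT 90: heading 144 -> 234
FD 20: (4.045,-2.939) -> (-7.711,-19.119) [heading=234, draw]
FD 19: (-7.711,-19.119) -> (-18.879,-34.491) [heading=234, draw]
FD 16: (-18.879,-34.491) -> (-28.283,-47.435) [heading=234, draw]
Final: pos=(-28.283,-47.435), heading=234, 4 segment(s) drawn
Waypoints (5 total):
(0, 0)
(4.045, -2.939)
(-7.711, -19.119)
(-18.879, -34.491)
(-28.283, -47.435)

Answer: (0, 0)
(4.045, -2.939)
(-7.711, -19.119)
(-18.879, -34.491)
(-28.283, -47.435)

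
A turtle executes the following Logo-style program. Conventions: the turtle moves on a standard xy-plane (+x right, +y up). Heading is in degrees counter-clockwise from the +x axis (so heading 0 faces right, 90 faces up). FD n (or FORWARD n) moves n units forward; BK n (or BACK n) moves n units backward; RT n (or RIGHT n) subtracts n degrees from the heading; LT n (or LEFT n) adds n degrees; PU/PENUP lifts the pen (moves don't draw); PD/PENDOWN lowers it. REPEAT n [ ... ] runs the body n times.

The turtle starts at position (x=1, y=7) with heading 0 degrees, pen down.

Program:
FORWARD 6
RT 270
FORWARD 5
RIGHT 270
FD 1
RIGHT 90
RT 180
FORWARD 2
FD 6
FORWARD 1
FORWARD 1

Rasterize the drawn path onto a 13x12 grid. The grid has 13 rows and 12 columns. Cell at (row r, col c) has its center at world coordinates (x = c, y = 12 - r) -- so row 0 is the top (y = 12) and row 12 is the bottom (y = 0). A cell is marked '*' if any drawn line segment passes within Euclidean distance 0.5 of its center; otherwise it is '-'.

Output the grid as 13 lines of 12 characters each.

Answer: ------**----
------**----
------**----
------**----
------**----
-*******----
------*-----
------*-----
------*-----
------*-----
------*-----
------------
------------

Derivation:
Segment 0: (1,7) -> (7,7)
Segment 1: (7,7) -> (7,12)
Segment 2: (7,12) -> (6,12)
Segment 3: (6,12) -> (6,10)
Segment 4: (6,10) -> (6,4)
Segment 5: (6,4) -> (6,3)
Segment 6: (6,3) -> (6,2)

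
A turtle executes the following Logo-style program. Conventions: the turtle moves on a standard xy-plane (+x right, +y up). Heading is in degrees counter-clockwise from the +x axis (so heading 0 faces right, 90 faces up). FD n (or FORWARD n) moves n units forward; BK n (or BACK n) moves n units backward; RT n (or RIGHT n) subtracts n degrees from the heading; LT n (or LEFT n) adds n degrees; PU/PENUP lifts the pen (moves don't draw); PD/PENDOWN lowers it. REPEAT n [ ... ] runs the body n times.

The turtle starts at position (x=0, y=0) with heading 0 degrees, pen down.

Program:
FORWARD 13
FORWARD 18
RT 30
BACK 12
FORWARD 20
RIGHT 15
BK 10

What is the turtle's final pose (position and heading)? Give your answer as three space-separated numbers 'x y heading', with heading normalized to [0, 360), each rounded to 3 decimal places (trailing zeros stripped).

Answer: 30.857 3.071 315

Derivation:
Executing turtle program step by step:
Start: pos=(0,0), heading=0, pen down
FD 13: (0,0) -> (13,0) [heading=0, draw]
FD 18: (13,0) -> (31,0) [heading=0, draw]
RT 30: heading 0 -> 330
BK 12: (31,0) -> (20.608,6) [heading=330, draw]
FD 20: (20.608,6) -> (37.928,-4) [heading=330, draw]
RT 15: heading 330 -> 315
BK 10: (37.928,-4) -> (30.857,3.071) [heading=315, draw]
Final: pos=(30.857,3.071), heading=315, 5 segment(s) drawn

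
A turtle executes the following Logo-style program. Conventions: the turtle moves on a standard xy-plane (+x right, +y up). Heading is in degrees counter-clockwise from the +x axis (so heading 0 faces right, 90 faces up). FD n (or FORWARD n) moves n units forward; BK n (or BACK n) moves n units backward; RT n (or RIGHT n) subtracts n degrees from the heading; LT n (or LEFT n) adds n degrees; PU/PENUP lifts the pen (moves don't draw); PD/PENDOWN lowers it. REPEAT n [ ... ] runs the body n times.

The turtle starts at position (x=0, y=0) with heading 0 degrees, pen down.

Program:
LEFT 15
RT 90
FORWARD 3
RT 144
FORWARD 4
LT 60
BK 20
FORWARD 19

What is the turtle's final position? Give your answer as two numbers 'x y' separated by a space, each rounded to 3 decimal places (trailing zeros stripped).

Executing turtle program step by step:
Start: pos=(0,0), heading=0, pen down
LT 15: heading 0 -> 15
RT 90: heading 15 -> 285
FD 3: (0,0) -> (0.776,-2.898) [heading=285, draw]
RT 144: heading 285 -> 141
FD 4: (0.776,-2.898) -> (-2.332,-0.38) [heading=141, draw]
LT 60: heading 141 -> 201
BK 20: (-2.332,-0.38) -> (16.339,6.787) [heading=201, draw]
FD 19: (16.339,6.787) -> (-1.399,-0.022) [heading=201, draw]
Final: pos=(-1.399,-0.022), heading=201, 4 segment(s) drawn

Answer: -1.399 -0.022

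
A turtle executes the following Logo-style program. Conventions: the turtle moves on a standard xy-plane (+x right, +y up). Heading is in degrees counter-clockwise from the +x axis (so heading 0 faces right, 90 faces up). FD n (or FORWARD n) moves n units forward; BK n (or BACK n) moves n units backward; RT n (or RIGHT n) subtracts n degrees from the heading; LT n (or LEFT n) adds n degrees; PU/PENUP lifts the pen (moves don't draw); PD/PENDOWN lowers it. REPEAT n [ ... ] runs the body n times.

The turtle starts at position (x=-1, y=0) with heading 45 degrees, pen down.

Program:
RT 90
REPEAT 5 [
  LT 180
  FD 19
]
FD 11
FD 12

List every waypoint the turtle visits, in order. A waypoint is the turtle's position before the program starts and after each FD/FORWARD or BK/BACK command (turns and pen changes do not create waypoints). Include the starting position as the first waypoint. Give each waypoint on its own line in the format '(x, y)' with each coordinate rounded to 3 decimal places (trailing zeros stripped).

Executing turtle program step by step:
Start: pos=(-1,0), heading=45, pen down
RT 90: heading 45 -> 315
REPEAT 5 [
  -- iteration 1/5 --
  LT 180: heading 315 -> 135
  FD 19: (-1,0) -> (-14.435,13.435) [heading=135, draw]
  -- iteration 2/5 --
  LT 180: heading 135 -> 315
  FD 19: (-14.435,13.435) -> (-1,0) [heading=315, draw]
  -- iteration 3/5 --
  LT 180: heading 315 -> 135
  FD 19: (-1,0) -> (-14.435,13.435) [heading=135, draw]
  -- iteration 4/5 --
  LT 180: heading 135 -> 315
  FD 19: (-14.435,13.435) -> (-1,0) [heading=315, draw]
  -- iteration 5/5 --
  LT 180: heading 315 -> 135
  FD 19: (-1,0) -> (-14.435,13.435) [heading=135, draw]
]
FD 11: (-14.435,13.435) -> (-22.213,21.213) [heading=135, draw]
FD 12: (-22.213,21.213) -> (-30.698,29.698) [heading=135, draw]
Final: pos=(-30.698,29.698), heading=135, 7 segment(s) drawn
Waypoints (8 total):
(-1, 0)
(-14.435, 13.435)
(-1, 0)
(-14.435, 13.435)
(-1, 0)
(-14.435, 13.435)
(-22.213, 21.213)
(-30.698, 29.698)

Answer: (-1, 0)
(-14.435, 13.435)
(-1, 0)
(-14.435, 13.435)
(-1, 0)
(-14.435, 13.435)
(-22.213, 21.213)
(-30.698, 29.698)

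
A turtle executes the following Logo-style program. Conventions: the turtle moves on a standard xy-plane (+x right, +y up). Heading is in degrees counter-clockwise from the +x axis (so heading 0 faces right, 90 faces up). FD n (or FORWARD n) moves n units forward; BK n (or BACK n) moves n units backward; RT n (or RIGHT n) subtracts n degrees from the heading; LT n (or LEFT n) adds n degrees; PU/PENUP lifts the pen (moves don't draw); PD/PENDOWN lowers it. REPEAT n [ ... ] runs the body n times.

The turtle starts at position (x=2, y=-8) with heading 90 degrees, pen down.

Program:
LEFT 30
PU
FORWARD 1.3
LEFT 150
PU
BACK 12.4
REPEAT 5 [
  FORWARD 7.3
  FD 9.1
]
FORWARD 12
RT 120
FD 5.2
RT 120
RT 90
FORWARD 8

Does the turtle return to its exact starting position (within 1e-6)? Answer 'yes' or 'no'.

Executing turtle program step by step:
Start: pos=(2,-8), heading=90, pen down
LT 30: heading 90 -> 120
PU: pen up
FD 1.3: (2,-8) -> (1.35,-6.874) [heading=120, move]
LT 150: heading 120 -> 270
PU: pen up
BK 12.4: (1.35,-6.874) -> (1.35,5.526) [heading=270, move]
REPEAT 5 [
  -- iteration 1/5 --
  FD 7.3: (1.35,5.526) -> (1.35,-1.774) [heading=270, move]
  FD 9.1: (1.35,-1.774) -> (1.35,-10.874) [heading=270, move]
  -- iteration 2/5 --
  FD 7.3: (1.35,-10.874) -> (1.35,-18.174) [heading=270, move]
  FD 9.1: (1.35,-18.174) -> (1.35,-27.274) [heading=270, move]
  -- iteration 3/5 --
  FD 7.3: (1.35,-27.274) -> (1.35,-34.574) [heading=270, move]
  FD 9.1: (1.35,-34.574) -> (1.35,-43.674) [heading=270, move]
  -- iteration 4/5 --
  FD 7.3: (1.35,-43.674) -> (1.35,-50.974) [heading=270, move]
  FD 9.1: (1.35,-50.974) -> (1.35,-60.074) [heading=270, move]
  -- iteration 5/5 --
  FD 7.3: (1.35,-60.074) -> (1.35,-67.374) [heading=270, move]
  FD 9.1: (1.35,-67.374) -> (1.35,-76.474) [heading=270, move]
]
FD 12: (1.35,-76.474) -> (1.35,-88.474) [heading=270, move]
RT 120: heading 270 -> 150
FD 5.2: (1.35,-88.474) -> (-3.153,-85.874) [heading=150, move]
RT 120: heading 150 -> 30
RT 90: heading 30 -> 300
FD 8: (-3.153,-85.874) -> (0.847,-92.802) [heading=300, move]
Final: pos=(0.847,-92.802), heading=300, 0 segment(s) drawn

Start position: (2, -8)
Final position: (0.847, -92.802)
Distance = 84.81; >= 1e-6 -> NOT closed

Answer: no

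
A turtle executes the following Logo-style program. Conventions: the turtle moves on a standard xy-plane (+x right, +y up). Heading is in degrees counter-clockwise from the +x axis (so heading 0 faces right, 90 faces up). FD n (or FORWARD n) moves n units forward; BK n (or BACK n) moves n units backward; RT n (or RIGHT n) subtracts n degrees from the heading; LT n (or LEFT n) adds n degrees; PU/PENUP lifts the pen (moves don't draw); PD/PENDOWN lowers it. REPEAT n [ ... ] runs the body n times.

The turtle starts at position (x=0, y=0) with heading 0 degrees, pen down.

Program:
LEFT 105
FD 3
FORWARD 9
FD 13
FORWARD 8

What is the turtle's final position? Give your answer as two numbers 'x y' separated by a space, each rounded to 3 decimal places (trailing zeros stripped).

Executing turtle program step by step:
Start: pos=(0,0), heading=0, pen down
LT 105: heading 0 -> 105
FD 3: (0,0) -> (-0.776,2.898) [heading=105, draw]
FD 9: (-0.776,2.898) -> (-3.106,11.591) [heading=105, draw]
FD 13: (-3.106,11.591) -> (-6.47,24.148) [heading=105, draw]
FD 8: (-6.47,24.148) -> (-8.541,31.876) [heading=105, draw]
Final: pos=(-8.541,31.876), heading=105, 4 segment(s) drawn

Answer: -8.541 31.876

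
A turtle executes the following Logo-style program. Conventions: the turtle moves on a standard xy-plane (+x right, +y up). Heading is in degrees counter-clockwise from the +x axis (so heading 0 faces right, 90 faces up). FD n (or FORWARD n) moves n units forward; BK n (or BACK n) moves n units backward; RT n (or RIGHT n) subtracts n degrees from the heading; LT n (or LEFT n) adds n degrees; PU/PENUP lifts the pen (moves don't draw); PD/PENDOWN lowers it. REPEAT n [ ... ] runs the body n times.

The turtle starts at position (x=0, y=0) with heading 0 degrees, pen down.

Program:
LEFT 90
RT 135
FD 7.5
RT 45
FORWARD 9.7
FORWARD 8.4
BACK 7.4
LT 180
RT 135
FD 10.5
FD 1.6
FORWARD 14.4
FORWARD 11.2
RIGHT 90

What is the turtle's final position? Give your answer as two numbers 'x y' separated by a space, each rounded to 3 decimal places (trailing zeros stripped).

Executing turtle program step by step:
Start: pos=(0,0), heading=0, pen down
LT 90: heading 0 -> 90
RT 135: heading 90 -> 315
FD 7.5: (0,0) -> (5.303,-5.303) [heading=315, draw]
RT 45: heading 315 -> 270
FD 9.7: (5.303,-5.303) -> (5.303,-15.003) [heading=270, draw]
FD 8.4: (5.303,-15.003) -> (5.303,-23.403) [heading=270, draw]
BK 7.4: (5.303,-23.403) -> (5.303,-16.003) [heading=270, draw]
LT 180: heading 270 -> 90
RT 135: heading 90 -> 315
FD 10.5: (5.303,-16.003) -> (12.728,-23.428) [heading=315, draw]
FD 1.6: (12.728,-23.428) -> (13.859,-24.559) [heading=315, draw]
FD 14.4: (13.859,-24.559) -> (24.042,-34.742) [heading=315, draw]
FD 11.2: (24.042,-34.742) -> (31.961,-42.661) [heading=315, draw]
RT 90: heading 315 -> 225
Final: pos=(31.961,-42.661), heading=225, 8 segment(s) drawn

Answer: 31.961 -42.661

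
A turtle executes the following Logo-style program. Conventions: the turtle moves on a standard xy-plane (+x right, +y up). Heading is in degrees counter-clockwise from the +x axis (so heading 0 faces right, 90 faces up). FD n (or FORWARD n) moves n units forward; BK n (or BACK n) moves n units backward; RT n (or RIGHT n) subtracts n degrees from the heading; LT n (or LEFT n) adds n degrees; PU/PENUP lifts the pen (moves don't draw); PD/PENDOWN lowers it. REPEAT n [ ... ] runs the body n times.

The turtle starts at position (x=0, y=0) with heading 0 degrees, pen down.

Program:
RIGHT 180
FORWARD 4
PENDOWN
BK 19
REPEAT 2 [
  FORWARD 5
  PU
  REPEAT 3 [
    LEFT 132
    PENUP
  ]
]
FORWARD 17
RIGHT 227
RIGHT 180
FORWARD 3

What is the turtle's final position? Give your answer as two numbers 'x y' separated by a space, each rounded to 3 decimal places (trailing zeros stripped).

Answer: -2.017 -20.375

Derivation:
Executing turtle program step by step:
Start: pos=(0,0), heading=0, pen down
RT 180: heading 0 -> 180
FD 4: (0,0) -> (-4,0) [heading=180, draw]
PD: pen down
BK 19: (-4,0) -> (15,0) [heading=180, draw]
REPEAT 2 [
  -- iteration 1/2 --
  FD 5: (15,0) -> (10,0) [heading=180, draw]
  PU: pen up
  REPEAT 3 [
    -- iteration 1/3 --
    LT 132: heading 180 -> 312
    PU: pen up
    -- iteration 2/3 --
    LT 132: heading 312 -> 84
    PU: pen up
    -- iteration 3/3 --
    LT 132: heading 84 -> 216
    PU: pen up
  ]
  -- iteration 2/2 --
  FD 5: (10,0) -> (5.955,-2.939) [heading=216, move]
  PU: pen up
  REPEAT 3 [
    -- iteration 1/3 --
    LT 132: heading 216 -> 348
    PU: pen up
    -- iteration 2/3 --
    LT 132: heading 348 -> 120
    PU: pen up
    -- iteration 3/3 --
    LT 132: heading 120 -> 252
    PU: pen up
  ]
]
FD 17: (5.955,-2.939) -> (0.702,-19.107) [heading=252, move]
RT 227: heading 252 -> 25
RT 180: heading 25 -> 205
FD 3: (0.702,-19.107) -> (-2.017,-20.375) [heading=205, move]
Final: pos=(-2.017,-20.375), heading=205, 3 segment(s) drawn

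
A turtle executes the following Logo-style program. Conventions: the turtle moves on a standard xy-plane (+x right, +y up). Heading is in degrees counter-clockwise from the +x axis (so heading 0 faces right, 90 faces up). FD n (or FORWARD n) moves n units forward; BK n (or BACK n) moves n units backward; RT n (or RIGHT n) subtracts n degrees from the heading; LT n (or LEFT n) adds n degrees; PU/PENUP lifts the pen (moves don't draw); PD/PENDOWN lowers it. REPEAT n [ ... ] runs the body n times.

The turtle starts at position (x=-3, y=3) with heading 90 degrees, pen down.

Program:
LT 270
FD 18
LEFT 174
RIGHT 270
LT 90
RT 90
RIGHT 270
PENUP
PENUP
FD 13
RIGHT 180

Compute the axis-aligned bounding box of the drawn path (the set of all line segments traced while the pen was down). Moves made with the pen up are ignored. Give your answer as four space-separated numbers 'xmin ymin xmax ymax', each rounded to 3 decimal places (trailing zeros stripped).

Executing turtle program step by step:
Start: pos=(-3,3), heading=90, pen down
LT 270: heading 90 -> 0
FD 18: (-3,3) -> (15,3) [heading=0, draw]
LT 174: heading 0 -> 174
RT 270: heading 174 -> 264
LT 90: heading 264 -> 354
RT 90: heading 354 -> 264
RT 270: heading 264 -> 354
PU: pen up
PU: pen up
FD 13: (15,3) -> (27.929,1.641) [heading=354, move]
RT 180: heading 354 -> 174
Final: pos=(27.929,1.641), heading=174, 1 segment(s) drawn

Segment endpoints: x in {-3, 15}, y in {3, 3}
xmin=-3, ymin=3, xmax=15, ymax=3

Answer: -3 3 15 3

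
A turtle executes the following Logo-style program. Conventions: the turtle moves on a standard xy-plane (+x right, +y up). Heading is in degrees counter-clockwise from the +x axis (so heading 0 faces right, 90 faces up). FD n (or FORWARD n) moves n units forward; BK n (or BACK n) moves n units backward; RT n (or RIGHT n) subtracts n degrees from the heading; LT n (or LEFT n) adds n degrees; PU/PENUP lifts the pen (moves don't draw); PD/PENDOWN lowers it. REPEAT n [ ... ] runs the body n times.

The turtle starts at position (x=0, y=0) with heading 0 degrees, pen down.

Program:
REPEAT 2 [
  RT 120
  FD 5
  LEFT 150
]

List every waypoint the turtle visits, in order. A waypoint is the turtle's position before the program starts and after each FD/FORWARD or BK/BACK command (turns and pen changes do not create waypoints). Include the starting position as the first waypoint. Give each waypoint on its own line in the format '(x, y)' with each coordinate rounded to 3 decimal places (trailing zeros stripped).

Executing turtle program step by step:
Start: pos=(0,0), heading=0, pen down
REPEAT 2 [
  -- iteration 1/2 --
  RT 120: heading 0 -> 240
  FD 5: (0,0) -> (-2.5,-4.33) [heading=240, draw]
  LT 150: heading 240 -> 30
  -- iteration 2/2 --
  RT 120: heading 30 -> 270
  FD 5: (-2.5,-4.33) -> (-2.5,-9.33) [heading=270, draw]
  LT 150: heading 270 -> 60
]
Final: pos=(-2.5,-9.33), heading=60, 2 segment(s) drawn
Waypoints (3 total):
(0, 0)
(-2.5, -4.33)
(-2.5, -9.33)

Answer: (0, 0)
(-2.5, -4.33)
(-2.5, -9.33)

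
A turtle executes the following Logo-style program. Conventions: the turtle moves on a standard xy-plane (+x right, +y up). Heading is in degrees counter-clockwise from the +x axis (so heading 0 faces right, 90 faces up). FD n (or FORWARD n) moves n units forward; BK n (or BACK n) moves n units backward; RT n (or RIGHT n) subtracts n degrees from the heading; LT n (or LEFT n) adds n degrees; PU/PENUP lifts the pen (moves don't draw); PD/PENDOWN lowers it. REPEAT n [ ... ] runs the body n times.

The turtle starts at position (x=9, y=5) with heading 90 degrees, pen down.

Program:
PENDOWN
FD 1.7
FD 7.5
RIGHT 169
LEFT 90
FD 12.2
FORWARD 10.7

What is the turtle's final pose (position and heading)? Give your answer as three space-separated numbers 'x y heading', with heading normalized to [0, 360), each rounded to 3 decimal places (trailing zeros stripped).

Executing turtle program step by step:
Start: pos=(9,5), heading=90, pen down
PD: pen down
FD 1.7: (9,5) -> (9,6.7) [heading=90, draw]
FD 7.5: (9,6.7) -> (9,14.2) [heading=90, draw]
RT 169: heading 90 -> 281
LT 90: heading 281 -> 11
FD 12.2: (9,14.2) -> (20.976,16.528) [heading=11, draw]
FD 10.7: (20.976,16.528) -> (31.479,18.57) [heading=11, draw]
Final: pos=(31.479,18.57), heading=11, 4 segment(s) drawn

Answer: 31.479 18.57 11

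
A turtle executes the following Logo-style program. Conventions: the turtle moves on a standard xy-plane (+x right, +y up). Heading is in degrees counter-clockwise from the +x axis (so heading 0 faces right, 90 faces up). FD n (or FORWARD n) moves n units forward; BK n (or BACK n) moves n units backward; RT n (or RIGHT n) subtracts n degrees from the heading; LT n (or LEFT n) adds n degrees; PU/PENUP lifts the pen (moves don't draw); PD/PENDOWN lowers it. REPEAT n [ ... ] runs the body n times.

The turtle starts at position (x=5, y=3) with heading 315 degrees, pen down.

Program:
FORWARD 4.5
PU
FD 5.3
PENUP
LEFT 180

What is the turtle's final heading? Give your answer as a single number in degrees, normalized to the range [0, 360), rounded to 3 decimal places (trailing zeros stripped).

Answer: 135

Derivation:
Executing turtle program step by step:
Start: pos=(5,3), heading=315, pen down
FD 4.5: (5,3) -> (8.182,-0.182) [heading=315, draw]
PU: pen up
FD 5.3: (8.182,-0.182) -> (11.93,-3.93) [heading=315, move]
PU: pen up
LT 180: heading 315 -> 135
Final: pos=(11.93,-3.93), heading=135, 1 segment(s) drawn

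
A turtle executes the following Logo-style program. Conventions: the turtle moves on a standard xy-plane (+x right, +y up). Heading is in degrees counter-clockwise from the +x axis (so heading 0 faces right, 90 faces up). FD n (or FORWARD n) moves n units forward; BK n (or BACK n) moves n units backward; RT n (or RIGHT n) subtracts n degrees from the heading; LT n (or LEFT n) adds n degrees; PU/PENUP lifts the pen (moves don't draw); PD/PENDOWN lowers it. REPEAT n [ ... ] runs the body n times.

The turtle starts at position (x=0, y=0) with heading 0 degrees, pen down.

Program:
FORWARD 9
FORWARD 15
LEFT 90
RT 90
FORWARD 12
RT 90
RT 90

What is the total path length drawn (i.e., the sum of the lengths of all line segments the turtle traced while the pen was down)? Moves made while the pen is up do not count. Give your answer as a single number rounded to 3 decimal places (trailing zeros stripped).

Answer: 36

Derivation:
Executing turtle program step by step:
Start: pos=(0,0), heading=0, pen down
FD 9: (0,0) -> (9,0) [heading=0, draw]
FD 15: (9,0) -> (24,0) [heading=0, draw]
LT 90: heading 0 -> 90
RT 90: heading 90 -> 0
FD 12: (24,0) -> (36,0) [heading=0, draw]
RT 90: heading 0 -> 270
RT 90: heading 270 -> 180
Final: pos=(36,0), heading=180, 3 segment(s) drawn

Segment lengths:
  seg 1: (0,0) -> (9,0), length = 9
  seg 2: (9,0) -> (24,0), length = 15
  seg 3: (24,0) -> (36,0), length = 12
Total = 36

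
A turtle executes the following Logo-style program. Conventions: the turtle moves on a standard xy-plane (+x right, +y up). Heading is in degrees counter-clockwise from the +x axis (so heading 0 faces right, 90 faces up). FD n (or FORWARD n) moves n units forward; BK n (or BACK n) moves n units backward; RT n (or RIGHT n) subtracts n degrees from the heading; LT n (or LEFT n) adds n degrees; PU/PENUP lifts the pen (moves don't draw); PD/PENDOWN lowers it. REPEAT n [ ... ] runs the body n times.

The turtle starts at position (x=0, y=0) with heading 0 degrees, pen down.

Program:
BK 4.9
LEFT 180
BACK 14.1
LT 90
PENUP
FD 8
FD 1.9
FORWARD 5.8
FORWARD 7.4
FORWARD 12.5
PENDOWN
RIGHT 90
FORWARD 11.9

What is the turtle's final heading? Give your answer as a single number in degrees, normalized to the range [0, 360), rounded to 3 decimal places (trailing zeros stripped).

Executing turtle program step by step:
Start: pos=(0,0), heading=0, pen down
BK 4.9: (0,0) -> (-4.9,0) [heading=0, draw]
LT 180: heading 0 -> 180
BK 14.1: (-4.9,0) -> (9.2,0) [heading=180, draw]
LT 90: heading 180 -> 270
PU: pen up
FD 8: (9.2,0) -> (9.2,-8) [heading=270, move]
FD 1.9: (9.2,-8) -> (9.2,-9.9) [heading=270, move]
FD 5.8: (9.2,-9.9) -> (9.2,-15.7) [heading=270, move]
FD 7.4: (9.2,-15.7) -> (9.2,-23.1) [heading=270, move]
FD 12.5: (9.2,-23.1) -> (9.2,-35.6) [heading=270, move]
PD: pen down
RT 90: heading 270 -> 180
FD 11.9: (9.2,-35.6) -> (-2.7,-35.6) [heading=180, draw]
Final: pos=(-2.7,-35.6), heading=180, 3 segment(s) drawn

Answer: 180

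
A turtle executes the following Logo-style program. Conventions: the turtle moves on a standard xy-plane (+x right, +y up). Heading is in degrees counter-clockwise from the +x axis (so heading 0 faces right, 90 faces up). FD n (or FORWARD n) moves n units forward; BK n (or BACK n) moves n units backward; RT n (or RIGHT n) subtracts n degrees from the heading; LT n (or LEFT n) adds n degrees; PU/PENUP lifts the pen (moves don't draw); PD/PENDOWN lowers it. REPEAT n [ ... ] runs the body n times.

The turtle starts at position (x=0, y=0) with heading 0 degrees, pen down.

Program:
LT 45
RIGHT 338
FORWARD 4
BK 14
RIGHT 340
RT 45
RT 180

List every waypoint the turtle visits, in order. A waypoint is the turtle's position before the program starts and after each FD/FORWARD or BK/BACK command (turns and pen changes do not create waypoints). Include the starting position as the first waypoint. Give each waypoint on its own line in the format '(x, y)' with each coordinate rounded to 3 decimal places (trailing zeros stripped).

Executing turtle program step by step:
Start: pos=(0,0), heading=0, pen down
LT 45: heading 0 -> 45
RT 338: heading 45 -> 67
FD 4: (0,0) -> (1.563,3.682) [heading=67, draw]
BK 14: (1.563,3.682) -> (-3.907,-9.205) [heading=67, draw]
RT 340: heading 67 -> 87
RT 45: heading 87 -> 42
RT 180: heading 42 -> 222
Final: pos=(-3.907,-9.205), heading=222, 2 segment(s) drawn
Waypoints (3 total):
(0, 0)
(1.563, 3.682)
(-3.907, -9.205)

Answer: (0, 0)
(1.563, 3.682)
(-3.907, -9.205)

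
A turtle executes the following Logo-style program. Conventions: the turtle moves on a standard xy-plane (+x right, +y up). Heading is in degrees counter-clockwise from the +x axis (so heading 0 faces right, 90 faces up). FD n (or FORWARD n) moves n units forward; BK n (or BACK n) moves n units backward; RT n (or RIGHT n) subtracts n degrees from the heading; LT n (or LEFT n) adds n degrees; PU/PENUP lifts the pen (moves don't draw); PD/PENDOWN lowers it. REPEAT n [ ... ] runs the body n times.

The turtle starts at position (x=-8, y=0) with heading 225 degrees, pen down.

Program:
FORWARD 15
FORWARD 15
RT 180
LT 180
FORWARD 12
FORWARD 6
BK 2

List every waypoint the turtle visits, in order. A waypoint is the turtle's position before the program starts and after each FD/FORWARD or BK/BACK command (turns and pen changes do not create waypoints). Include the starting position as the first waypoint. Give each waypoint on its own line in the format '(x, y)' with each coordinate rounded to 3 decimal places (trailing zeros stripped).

Executing turtle program step by step:
Start: pos=(-8,0), heading=225, pen down
FD 15: (-8,0) -> (-18.607,-10.607) [heading=225, draw]
FD 15: (-18.607,-10.607) -> (-29.213,-21.213) [heading=225, draw]
RT 180: heading 225 -> 45
LT 180: heading 45 -> 225
FD 12: (-29.213,-21.213) -> (-37.698,-29.698) [heading=225, draw]
FD 6: (-37.698,-29.698) -> (-41.941,-33.941) [heading=225, draw]
BK 2: (-41.941,-33.941) -> (-40.527,-32.527) [heading=225, draw]
Final: pos=(-40.527,-32.527), heading=225, 5 segment(s) drawn
Waypoints (6 total):
(-8, 0)
(-18.607, -10.607)
(-29.213, -21.213)
(-37.698, -29.698)
(-41.941, -33.941)
(-40.527, -32.527)

Answer: (-8, 0)
(-18.607, -10.607)
(-29.213, -21.213)
(-37.698, -29.698)
(-41.941, -33.941)
(-40.527, -32.527)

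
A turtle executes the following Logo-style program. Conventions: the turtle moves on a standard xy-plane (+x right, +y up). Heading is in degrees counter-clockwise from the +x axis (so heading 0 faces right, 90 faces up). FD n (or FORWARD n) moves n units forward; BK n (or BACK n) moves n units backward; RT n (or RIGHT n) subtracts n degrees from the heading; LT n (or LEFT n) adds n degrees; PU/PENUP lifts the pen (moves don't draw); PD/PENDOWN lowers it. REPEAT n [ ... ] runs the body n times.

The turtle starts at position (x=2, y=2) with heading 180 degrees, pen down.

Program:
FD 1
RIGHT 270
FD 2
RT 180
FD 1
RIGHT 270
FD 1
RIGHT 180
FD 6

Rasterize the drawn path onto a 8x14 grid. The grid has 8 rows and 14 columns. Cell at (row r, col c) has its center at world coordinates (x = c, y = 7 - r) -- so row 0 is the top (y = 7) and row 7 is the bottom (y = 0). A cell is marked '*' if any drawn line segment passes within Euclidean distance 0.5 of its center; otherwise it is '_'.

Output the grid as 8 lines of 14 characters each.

Segment 0: (2,2) -> (1,2)
Segment 1: (1,2) -> (1,0)
Segment 2: (1,0) -> (1,1)
Segment 3: (1,1) -> (0,1)
Segment 4: (0,1) -> (6,1)

Answer: ______________
______________
______________
______________
______________
_**___________
*******_______
_*____________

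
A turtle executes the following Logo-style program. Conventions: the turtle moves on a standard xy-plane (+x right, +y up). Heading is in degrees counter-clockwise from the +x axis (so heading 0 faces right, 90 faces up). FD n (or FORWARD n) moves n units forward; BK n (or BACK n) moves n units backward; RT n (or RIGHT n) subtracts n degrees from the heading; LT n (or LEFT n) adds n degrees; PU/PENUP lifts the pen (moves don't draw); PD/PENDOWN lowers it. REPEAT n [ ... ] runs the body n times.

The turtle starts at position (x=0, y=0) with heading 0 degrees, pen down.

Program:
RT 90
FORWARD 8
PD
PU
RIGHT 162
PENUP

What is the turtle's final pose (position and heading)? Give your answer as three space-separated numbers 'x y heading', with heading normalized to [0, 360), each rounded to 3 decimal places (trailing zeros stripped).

Answer: 0 -8 108

Derivation:
Executing turtle program step by step:
Start: pos=(0,0), heading=0, pen down
RT 90: heading 0 -> 270
FD 8: (0,0) -> (0,-8) [heading=270, draw]
PD: pen down
PU: pen up
RT 162: heading 270 -> 108
PU: pen up
Final: pos=(0,-8), heading=108, 1 segment(s) drawn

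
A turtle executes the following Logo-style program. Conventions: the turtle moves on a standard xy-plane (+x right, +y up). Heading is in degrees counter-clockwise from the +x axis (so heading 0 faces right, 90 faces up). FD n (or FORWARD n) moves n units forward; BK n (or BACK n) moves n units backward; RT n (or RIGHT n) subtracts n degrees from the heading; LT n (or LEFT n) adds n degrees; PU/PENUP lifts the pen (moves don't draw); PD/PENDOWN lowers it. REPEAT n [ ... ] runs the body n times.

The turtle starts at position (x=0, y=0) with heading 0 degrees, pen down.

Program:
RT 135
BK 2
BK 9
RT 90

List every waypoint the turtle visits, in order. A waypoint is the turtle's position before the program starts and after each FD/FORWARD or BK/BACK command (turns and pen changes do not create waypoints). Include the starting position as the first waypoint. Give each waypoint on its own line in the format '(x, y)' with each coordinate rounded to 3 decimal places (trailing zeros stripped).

Executing turtle program step by step:
Start: pos=(0,0), heading=0, pen down
RT 135: heading 0 -> 225
BK 2: (0,0) -> (1.414,1.414) [heading=225, draw]
BK 9: (1.414,1.414) -> (7.778,7.778) [heading=225, draw]
RT 90: heading 225 -> 135
Final: pos=(7.778,7.778), heading=135, 2 segment(s) drawn
Waypoints (3 total):
(0, 0)
(1.414, 1.414)
(7.778, 7.778)

Answer: (0, 0)
(1.414, 1.414)
(7.778, 7.778)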